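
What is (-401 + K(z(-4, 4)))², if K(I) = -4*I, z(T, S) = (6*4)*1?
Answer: 247009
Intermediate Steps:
z(T, S) = 24 (z(T, S) = 24*1 = 24)
(-401 + K(z(-4, 4)))² = (-401 - 4*24)² = (-401 - 96)² = (-497)² = 247009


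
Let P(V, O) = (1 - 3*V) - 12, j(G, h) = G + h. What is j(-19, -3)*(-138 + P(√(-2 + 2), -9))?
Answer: 3278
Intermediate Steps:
P(V, O) = -11 - 3*V
j(-19, -3)*(-138 + P(√(-2 + 2), -9)) = (-19 - 3)*(-138 + (-11 - 3*√(-2 + 2))) = -22*(-138 + (-11 - 3*√0)) = -22*(-138 + (-11 - 3*0)) = -22*(-138 + (-11 + 0)) = -22*(-138 - 11) = -22*(-149) = 3278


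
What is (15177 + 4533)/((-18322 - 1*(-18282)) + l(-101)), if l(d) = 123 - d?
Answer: 9855/92 ≈ 107.12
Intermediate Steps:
(15177 + 4533)/((-18322 - 1*(-18282)) + l(-101)) = (15177 + 4533)/((-18322 - 1*(-18282)) + (123 - 1*(-101))) = 19710/((-18322 + 18282) + (123 + 101)) = 19710/(-40 + 224) = 19710/184 = 19710*(1/184) = 9855/92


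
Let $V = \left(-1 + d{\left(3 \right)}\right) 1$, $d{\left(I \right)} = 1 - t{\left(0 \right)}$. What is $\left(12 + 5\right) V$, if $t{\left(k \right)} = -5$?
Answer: $85$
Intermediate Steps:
$d{\left(I \right)} = 6$ ($d{\left(I \right)} = 1 - -5 = 1 + 5 = 6$)
$V = 5$ ($V = \left(-1 + 6\right) 1 = 5 \cdot 1 = 5$)
$\left(12 + 5\right) V = \left(12 + 5\right) 5 = 17 \cdot 5 = 85$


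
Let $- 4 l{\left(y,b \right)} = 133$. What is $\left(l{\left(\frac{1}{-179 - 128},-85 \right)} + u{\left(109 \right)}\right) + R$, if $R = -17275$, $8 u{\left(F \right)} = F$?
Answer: $- \frac{138357}{8} \approx -17295.0$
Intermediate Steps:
$l{\left(y,b \right)} = - \frac{133}{4}$ ($l{\left(y,b \right)} = \left(- \frac{1}{4}\right) 133 = - \frac{133}{4}$)
$u{\left(F \right)} = \frac{F}{8}$
$\left(l{\left(\frac{1}{-179 - 128},-85 \right)} + u{\left(109 \right)}\right) + R = \left(- \frac{133}{4} + \frac{1}{8} \cdot 109\right) - 17275 = \left(- \frac{133}{4} + \frac{109}{8}\right) - 17275 = - \frac{157}{8} - 17275 = - \frac{138357}{8}$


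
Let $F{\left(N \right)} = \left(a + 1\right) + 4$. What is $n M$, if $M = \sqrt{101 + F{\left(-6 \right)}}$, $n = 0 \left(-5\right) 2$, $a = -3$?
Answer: $0$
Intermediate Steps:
$n = 0$ ($n = 0 \cdot 2 = 0$)
$F{\left(N \right)} = 2$ ($F{\left(N \right)} = \left(-3 + 1\right) + 4 = -2 + 4 = 2$)
$M = \sqrt{103}$ ($M = \sqrt{101 + 2} = \sqrt{103} \approx 10.149$)
$n M = 0 \sqrt{103} = 0$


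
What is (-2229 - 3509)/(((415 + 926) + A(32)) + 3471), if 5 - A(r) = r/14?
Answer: -40166/33703 ≈ -1.1918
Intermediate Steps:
A(r) = 5 - r/14
(-2229 - 3509)/(((415 + 926) + A(32)) + 3471) = (-2229 - 3509)/(((415 + 926) + (5 - 1/14*32)) + 3471) = -5738/((1341 + (5 - 16/7)) + 3471) = -5738/((1341 + 19/7) + 3471) = -5738/(9406/7 + 3471) = -5738/33703/7 = -5738*7/33703 = -40166/33703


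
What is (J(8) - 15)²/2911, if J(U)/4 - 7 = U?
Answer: 2025/2911 ≈ 0.69564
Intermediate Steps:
J(U) = 28 + 4*U
(J(8) - 15)²/2911 = ((28 + 4*8) - 15)²/2911 = ((28 + 32) - 15)²*(1/2911) = (60 - 15)²*(1/2911) = 45²*(1/2911) = 2025*(1/2911) = 2025/2911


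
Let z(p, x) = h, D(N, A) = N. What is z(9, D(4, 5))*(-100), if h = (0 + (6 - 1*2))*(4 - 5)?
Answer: 400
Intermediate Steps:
h = -4 (h = (0 + (6 - 2))*(-1) = (0 + 4)*(-1) = 4*(-1) = -4)
z(p, x) = -4
z(9, D(4, 5))*(-100) = -4*(-100) = 400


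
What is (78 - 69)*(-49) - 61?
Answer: -502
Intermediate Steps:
(78 - 69)*(-49) - 61 = 9*(-49) - 61 = -441 - 61 = -502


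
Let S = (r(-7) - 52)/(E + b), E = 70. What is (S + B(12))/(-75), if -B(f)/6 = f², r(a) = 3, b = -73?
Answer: 2543/225 ≈ 11.302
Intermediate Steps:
B(f) = -6*f²
S = 49/3 (S = (3 - 52)/(70 - 73) = -49/(-3) = -49*(-⅓) = 49/3 ≈ 16.333)
(S + B(12))/(-75) = (49/3 - 6*12²)/(-75) = -(49/3 - 6*144)/75 = -(49/3 - 864)/75 = -1/75*(-2543/3) = 2543/225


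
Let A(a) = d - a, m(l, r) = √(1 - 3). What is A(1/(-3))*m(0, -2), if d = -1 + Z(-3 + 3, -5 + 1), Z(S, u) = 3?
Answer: 7*I*√2/3 ≈ 3.2998*I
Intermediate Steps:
m(l, r) = I*√2 (m(l, r) = √(-2) = I*√2)
d = 2 (d = -1 + 3 = 2)
A(a) = 2 - a
A(1/(-3))*m(0, -2) = (2 - 1/(-3))*(I*√2) = (2 - 1*(-⅓))*(I*√2) = (2 + ⅓)*(I*√2) = 7*(I*√2)/3 = 7*I*√2/3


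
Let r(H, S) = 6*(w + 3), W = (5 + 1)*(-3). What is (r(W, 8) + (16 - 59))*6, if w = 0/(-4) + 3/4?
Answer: -123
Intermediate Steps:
w = ¾ (w = 0*(-¼) + 3*(¼) = 0 + ¾ = ¾ ≈ 0.75000)
W = -18 (W = 6*(-3) = -18)
r(H, S) = 45/2 (r(H, S) = 6*(¾ + 3) = 6*(15/4) = 45/2)
(r(W, 8) + (16 - 59))*6 = (45/2 + (16 - 59))*6 = (45/2 - 43)*6 = -41/2*6 = -123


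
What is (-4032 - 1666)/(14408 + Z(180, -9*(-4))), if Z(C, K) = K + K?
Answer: -2849/7240 ≈ -0.39351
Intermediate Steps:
Z(C, K) = 2*K
(-4032 - 1666)/(14408 + Z(180, -9*(-4))) = (-4032 - 1666)/(14408 + 2*(-9*(-4))) = -5698/(14408 + 2*36) = -5698/(14408 + 72) = -5698/14480 = -5698*1/14480 = -2849/7240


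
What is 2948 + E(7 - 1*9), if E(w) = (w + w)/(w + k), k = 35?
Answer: 97280/33 ≈ 2947.9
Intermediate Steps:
E(w) = 2*w/(35 + w) (E(w) = (w + w)/(w + 35) = (2*w)/(35 + w) = 2*w/(35 + w))
2948 + E(7 - 1*9) = 2948 + 2*(7 - 1*9)/(35 + (7 - 1*9)) = 2948 + 2*(7 - 9)/(35 + (7 - 9)) = 2948 + 2*(-2)/(35 - 2) = 2948 + 2*(-2)/33 = 2948 + 2*(-2)*(1/33) = 2948 - 4/33 = 97280/33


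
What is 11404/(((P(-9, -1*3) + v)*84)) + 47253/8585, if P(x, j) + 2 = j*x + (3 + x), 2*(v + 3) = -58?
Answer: -11575766/2343705 ≈ -4.9391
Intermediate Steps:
v = -32 (v = -3 + (½)*(-58) = -3 - 29 = -32)
P(x, j) = 1 + x + j*x (P(x, j) = -2 + (j*x + (3 + x)) = -2 + (3 + x + j*x) = 1 + x + j*x)
11404/(((P(-9, -1*3) + v)*84)) + 47253/8585 = 11404/((((1 - 9 - 1*3*(-9)) - 32)*84)) + 47253/8585 = 11404/((((1 - 9 - 3*(-9)) - 32)*84)) + 47253*(1/8585) = 11404/((((1 - 9 + 27) - 32)*84)) + 47253/8585 = 11404/(((19 - 32)*84)) + 47253/8585 = 11404/((-13*84)) + 47253/8585 = 11404/(-1092) + 47253/8585 = 11404*(-1/1092) + 47253/8585 = -2851/273 + 47253/8585 = -11575766/2343705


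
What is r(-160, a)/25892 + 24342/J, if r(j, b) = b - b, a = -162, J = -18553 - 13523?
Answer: -4057/5346 ≈ -0.75889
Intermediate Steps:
J = -32076
r(j, b) = 0
r(-160, a)/25892 + 24342/J = 0/25892 + 24342/(-32076) = 0*(1/25892) + 24342*(-1/32076) = 0 - 4057/5346 = -4057/5346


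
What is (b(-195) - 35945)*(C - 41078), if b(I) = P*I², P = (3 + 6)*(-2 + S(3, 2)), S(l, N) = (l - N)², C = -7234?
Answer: 18270149040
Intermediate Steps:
P = -9 (P = (3 + 6)*(-2 + (2 - 1*3)²) = 9*(-2 + (2 - 3)²) = 9*(-2 + (-1)²) = 9*(-2 + 1) = 9*(-1) = -9)
b(I) = -9*I²
(b(-195) - 35945)*(C - 41078) = (-9*(-195)² - 35945)*(-7234 - 41078) = (-9*38025 - 35945)*(-48312) = (-342225 - 35945)*(-48312) = -378170*(-48312) = 18270149040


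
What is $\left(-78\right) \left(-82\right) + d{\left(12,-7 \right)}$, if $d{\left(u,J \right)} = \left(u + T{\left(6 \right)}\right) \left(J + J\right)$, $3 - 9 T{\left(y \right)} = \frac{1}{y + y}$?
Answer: $\frac{336067}{54} \approx 6223.5$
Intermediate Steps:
$T{\left(y \right)} = \frac{1}{3} - \frac{1}{18 y}$ ($T{\left(y \right)} = \frac{1}{3} - \frac{1}{9 \left(y + y\right)} = \frac{1}{3} - \frac{1}{9 \cdot 2 y} = \frac{1}{3} - \frac{\frac{1}{2} \frac{1}{y}}{9} = \frac{1}{3} - \frac{1}{18 y}$)
$d{\left(u,J \right)} = 2 J \left(\frac{35}{108} + u\right)$ ($d{\left(u,J \right)} = \left(u + \frac{-1 + 6 \cdot 6}{18 \cdot 6}\right) \left(J + J\right) = \left(u + \frac{1}{18} \cdot \frac{1}{6} \left(-1 + 36\right)\right) 2 J = \left(u + \frac{1}{18} \cdot \frac{1}{6} \cdot 35\right) 2 J = \left(u + \frac{35}{108}\right) 2 J = \left(\frac{35}{108} + u\right) 2 J = 2 J \left(\frac{35}{108} + u\right)$)
$\left(-78\right) \left(-82\right) + d{\left(12,-7 \right)} = \left(-78\right) \left(-82\right) + \frac{1}{54} \left(-7\right) \left(35 + 108 \cdot 12\right) = 6396 + \frac{1}{54} \left(-7\right) \left(35 + 1296\right) = 6396 + \frac{1}{54} \left(-7\right) 1331 = 6396 - \frac{9317}{54} = \frac{336067}{54}$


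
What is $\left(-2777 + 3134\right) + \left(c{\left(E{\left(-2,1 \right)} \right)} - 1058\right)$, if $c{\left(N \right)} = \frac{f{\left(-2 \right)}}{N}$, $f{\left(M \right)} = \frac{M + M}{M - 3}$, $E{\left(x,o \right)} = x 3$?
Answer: $- \frac{10517}{15} \approx -701.13$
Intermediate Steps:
$E{\left(x,o \right)} = 3 x$
$f{\left(M \right)} = \frac{2 M}{-3 + M}$
$c{\left(N \right)} = \frac{4}{5 N}$ ($c{\left(N \right)} = \frac{2 \left(-2\right) \frac{1}{-3 - 2}}{N} = \frac{2 \left(-2\right) \frac{1}{-5}}{N} = \frac{2 \left(-2\right) \left(- \frac{1}{5}\right)}{N} = \frac{4}{5 N}$)
$\left(-2777 + 3134\right) + \left(c{\left(E{\left(-2,1 \right)} \right)} - 1058\right) = \left(-2777 + 3134\right) + \left(\frac{4}{5 \cdot 3 \left(-2\right)} - 1058\right) = 357 - \left(1058 - \frac{4}{5 \left(-6\right)}\right) = 357 + \left(\frac{4}{5} \left(- \frac{1}{6}\right) - 1058\right) = 357 - \frac{15872}{15} = - \frac{10517}{15}$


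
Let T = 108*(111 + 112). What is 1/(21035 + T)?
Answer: 1/45119 ≈ 2.2164e-5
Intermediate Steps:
T = 24084 (T = 108*223 = 24084)
1/(21035 + T) = 1/(21035 + 24084) = 1/45119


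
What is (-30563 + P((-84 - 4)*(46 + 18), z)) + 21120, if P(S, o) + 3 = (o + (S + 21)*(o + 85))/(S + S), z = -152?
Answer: -106775529/11264 ≈ -9479.4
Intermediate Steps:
P(S, o) = -3 + (o + (21 + S)*(85 + o))/(2*S) (P(S, o) = -3 + (o + (S + 21)*(o + 85))/(S + S) = -3 + (o + (21 + S)*(85 + o))/((2*S)) = -3 + (o + (21 + S)*(85 + o))*(1/(2*S)) = -3 + (o + (21 + S)*(85 + o))/(2*S))
(-30563 + P((-84 - 4)*(46 + 18), z)) + 21120 = (-30563 + (1785 + 22*(-152) + ((-84 - 4)*(46 + 18))*(79 - 152))/(2*(((-84 - 4)*(46 + 18))))) + 21120 = (-30563 + (1785 - 3344 - 88*64*(-73))/(2*((-88*64)))) + 21120 = (-30563 + (1/2)*(1785 - 3344 - 5632*(-73))/(-5632)) + 21120 = (-30563 + (1/2)*(-1/5632)*(1785 - 3344 + 411136)) + 21120 = (-30563 + (1/2)*(-1/5632)*409577) + 21120 = (-30563 - 409577/11264) + 21120 = -344671209/11264 + 21120 = -106775529/11264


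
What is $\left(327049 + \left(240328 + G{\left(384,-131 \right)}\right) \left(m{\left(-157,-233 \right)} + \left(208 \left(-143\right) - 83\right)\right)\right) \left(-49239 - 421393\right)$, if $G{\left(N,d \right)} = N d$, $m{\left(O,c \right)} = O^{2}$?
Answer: $462921740894936$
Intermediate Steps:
$\left(327049 + \left(240328 + G{\left(384,-131 \right)}\right) \left(m{\left(-157,-233 \right)} + \left(208 \left(-143\right) - 83\right)\right)\right) \left(-49239 - 421393\right) = \left(327049 + \left(240328 + 384 \left(-131\right)\right) \left(\left(-157\right)^{2} + \left(208 \left(-143\right) - 83\right)\right)\right) \left(-49239 - 421393\right) = \left(327049 + \left(240328 - 50304\right) \left(24649 - 29827\right)\right) \left(-470632\right) = \left(327049 + 190024 \left(24649 - 29827\right)\right) \left(-470632\right) = \left(327049 + 190024 \left(-5178\right)\right) \left(-470632\right) = \left(327049 - 983944272\right) \left(-470632\right) = \left(-983617223\right) \left(-470632\right) = 462921740894936$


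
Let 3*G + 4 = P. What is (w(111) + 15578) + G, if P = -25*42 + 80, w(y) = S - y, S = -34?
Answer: 45325/3 ≈ 15108.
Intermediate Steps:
w(y) = -34 - y
P = -970 (P = -1050 + 80 = -970)
G = -974/3 (G = -4/3 + (⅓)*(-970) = -4/3 - 970/3 = -974/3 ≈ -324.67)
(w(111) + 15578) + G = ((-34 - 1*111) + 15578) - 974/3 = ((-34 - 111) + 15578) - 974/3 = (-145 + 15578) - 974/3 = 15433 - 974/3 = 45325/3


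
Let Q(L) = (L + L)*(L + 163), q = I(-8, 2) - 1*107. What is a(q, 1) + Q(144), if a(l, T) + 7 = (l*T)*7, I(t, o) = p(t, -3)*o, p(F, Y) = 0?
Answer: 87660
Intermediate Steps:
I(t, o) = 0 (I(t, o) = 0*o = 0)
q = -107 (q = 0 - 1*107 = 0 - 107 = -107)
a(l, T) = -7 + 7*T*l (a(l, T) = -7 + (l*T)*7 = -7 + (T*l)*7 = -7 + 7*T*l)
Q(L) = 2*L*(163 + L) (Q(L) = (2*L)*(163 + L) = 2*L*(163 + L))
a(q, 1) + Q(144) = (-7 + 7*1*(-107)) + 2*144*(163 + 144) = (-7 - 749) + 2*144*307 = -756 + 88416 = 87660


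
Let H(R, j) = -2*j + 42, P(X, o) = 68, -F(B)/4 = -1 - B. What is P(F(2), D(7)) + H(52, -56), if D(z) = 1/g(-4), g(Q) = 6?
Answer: 222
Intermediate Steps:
D(z) = ⅙ (D(z) = 1/6 = ⅙)
F(B) = 4 + 4*B (F(B) = -4*(-1 - B) = 4 + 4*B)
H(R, j) = 42 - 2*j
P(F(2), D(7)) + H(52, -56) = 68 + (42 - 2*(-56)) = 68 + (42 + 112) = 68 + 154 = 222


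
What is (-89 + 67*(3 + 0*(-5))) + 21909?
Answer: 22021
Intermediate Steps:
(-89 + 67*(3 + 0*(-5))) + 21909 = (-89 + 67*(3 + 0)) + 21909 = (-89 + 67*3) + 21909 = (-89 + 201) + 21909 = 112 + 21909 = 22021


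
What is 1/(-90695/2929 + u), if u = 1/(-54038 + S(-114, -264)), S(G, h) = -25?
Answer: -158350527/4903246714 ≈ -0.032295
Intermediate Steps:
u = -1/54063 (u = 1/(-54038 - 25) = 1/(-54063) = -1/54063 ≈ -1.8497e-5)
1/(-90695/2929 + u) = 1/(-90695/2929 - 1/54063) = 1/(-4903246714/158350527) = -158350527/4903246714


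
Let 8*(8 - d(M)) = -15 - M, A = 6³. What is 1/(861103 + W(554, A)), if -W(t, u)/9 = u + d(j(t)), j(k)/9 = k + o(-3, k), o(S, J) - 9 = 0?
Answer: 4/3413479 ≈ 1.1718e-6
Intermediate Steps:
o(S, J) = 9 (o(S, J) = 9 + 0 = 9)
A = 216
j(k) = 81 + 9*k (j(k) = 9*(k + 9) = 9*(9 + k) = 81 + 9*k)
d(M) = 79/8 + M/8 (d(M) = 8 - (-15 - M)/8 = 8 + (15/8 + M/8) = 79/8 + M/8)
W(t, u) = -180 - 9*u - 81*t/8 (W(t, u) = -9*(u + (79/8 + (81 + 9*t)/8)) = -9*(u + (79/8 + (81/8 + 9*t/8))) = -9*(u + (20 + 9*t/8)) = -9*(20 + u + 9*t/8) = -180 - 9*u - 81*t/8)
1/(861103 + W(554, A)) = 1/(861103 + (-180 - 9*216 - 81/8*554)) = 1/(861103 + (-180 - 1944 - 22437/4)) = 1/(861103 - 30933/4) = 1/(3413479/4) = 4/3413479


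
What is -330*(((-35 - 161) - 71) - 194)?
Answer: 152130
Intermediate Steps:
-330*(((-35 - 161) - 71) - 194) = -330*((-196 - 71) - 194) = -330*(-267 - 194) = -330*(-461) = 152130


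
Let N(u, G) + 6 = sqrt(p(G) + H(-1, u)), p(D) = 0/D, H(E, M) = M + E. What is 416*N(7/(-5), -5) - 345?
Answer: -2841 + 832*I*sqrt(15)/5 ≈ -2841.0 + 644.46*I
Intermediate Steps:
H(E, M) = E + M
p(D) = 0
N(u, G) = -6 + sqrt(-1 + u) (N(u, G) = -6 + sqrt(0 + (-1 + u)) = -6 + sqrt(-1 + u))
416*N(7/(-5), -5) - 345 = 416*(-6 + sqrt(-1 + 7/(-5))) - 345 = 416*(-6 + sqrt(-1 + 7*(-1/5))) - 345 = 416*(-6 + sqrt(-1 - 7/5)) - 345 = 416*(-6 + sqrt(-12/5)) - 345 = 416*(-6 + 2*I*sqrt(15)/5) - 345 = (-2496 + 832*I*sqrt(15)/5) - 345 = -2841 + 832*I*sqrt(15)/5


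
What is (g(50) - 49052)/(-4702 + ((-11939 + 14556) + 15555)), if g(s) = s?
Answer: -8167/2245 ≈ -3.6379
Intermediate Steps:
(g(50) - 49052)/(-4702 + ((-11939 + 14556) + 15555)) = (50 - 49052)/(-4702 + ((-11939 + 14556) + 15555)) = -49002/(-4702 + (2617 + 15555)) = -49002/(-4702 + 18172) = -49002/13470 = -49002*1/13470 = -8167/2245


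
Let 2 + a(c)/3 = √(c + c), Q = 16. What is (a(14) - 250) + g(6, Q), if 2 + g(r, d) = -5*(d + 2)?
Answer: -348 + 6*√7 ≈ -332.13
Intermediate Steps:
g(r, d) = -12 - 5*d (g(r, d) = -2 - 5*(d + 2) = -2 - 5*(2 + d) = -2 + (-10 - 5*d) = -12 - 5*d)
a(c) = -6 + 3*√2*√c (a(c) = -6 + 3*√(c + c) = -6 + 3*√(2*c) = -6 + 3*(√2*√c) = -6 + 3*√2*√c)
(a(14) - 250) + g(6, Q) = ((-6 + 3*√2*√14) - 250) + (-12 - 5*16) = ((-6 + 6*√7) - 250) + (-12 - 80) = (-256 + 6*√7) - 92 = -348 + 6*√7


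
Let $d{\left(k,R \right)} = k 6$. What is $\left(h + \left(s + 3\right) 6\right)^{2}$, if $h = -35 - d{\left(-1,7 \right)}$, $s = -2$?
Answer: $529$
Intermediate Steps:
$d{\left(k,R \right)} = 6 k$
$h = -29$ ($h = -35 - 6 \left(-1\right) = -35 - -6 = -35 + 6 = -29$)
$\left(h + \left(s + 3\right) 6\right)^{2} = \left(-29 + \left(-2 + 3\right) 6\right)^{2} = \left(-29 + 1 \cdot 6\right)^{2} = \left(-29 + 6\right)^{2} = \left(-23\right)^{2} = 529$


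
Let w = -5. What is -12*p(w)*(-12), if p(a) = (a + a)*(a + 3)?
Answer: 2880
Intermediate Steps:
p(a) = 2*a*(3 + a) (p(a) = (2*a)*(3 + a) = 2*a*(3 + a))
-12*p(w)*(-12) = -24*(-5)*(3 - 5)*(-12) = -24*(-5)*(-2)*(-12) = -12*20*(-12) = -240*(-12) = 2880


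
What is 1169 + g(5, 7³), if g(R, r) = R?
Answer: 1174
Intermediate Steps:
1169 + g(5, 7³) = 1169 + 5 = 1174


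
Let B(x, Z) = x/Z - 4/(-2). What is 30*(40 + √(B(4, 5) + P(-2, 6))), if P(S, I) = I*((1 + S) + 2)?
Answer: 1200 + 12*√55 ≈ 1289.0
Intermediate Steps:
B(x, Z) = 2 + x/Z (B(x, Z) = x/Z - 4*(-½) = x/Z + 2 = 2 + x/Z)
P(S, I) = I*(3 + S)
30*(40 + √(B(4, 5) + P(-2, 6))) = 30*(40 + √((2 + 4/5) + 6*(3 - 2))) = 30*(40 + √((2 + 4*(⅕)) + 6*1)) = 30*(40 + √((2 + ⅘) + 6)) = 30*(40 + √(14/5 + 6)) = 30*(40 + √(44/5)) = 30*(40 + 2*√55/5) = 1200 + 12*√55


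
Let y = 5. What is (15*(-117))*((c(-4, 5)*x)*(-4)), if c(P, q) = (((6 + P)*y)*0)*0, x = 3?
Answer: 0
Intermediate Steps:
c(P, q) = 0 (c(P, q) = (((6 + P)*5)*0)*0 = ((30 + 5*P)*0)*0 = 0*0 = 0)
(15*(-117))*((c(-4, 5)*x)*(-4)) = (15*(-117))*((0*3)*(-4)) = -0*(-4) = -1755*0 = 0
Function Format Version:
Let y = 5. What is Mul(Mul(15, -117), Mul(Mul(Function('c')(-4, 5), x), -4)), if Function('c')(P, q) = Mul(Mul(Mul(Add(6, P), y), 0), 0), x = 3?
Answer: 0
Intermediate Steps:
Function('c')(P, q) = 0 (Function('c')(P, q) = Mul(Mul(Mul(Add(6, P), 5), 0), 0) = Mul(Mul(Add(30, Mul(5, P)), 0), 0) = Mul(0, 0) = 0)
Mul(Mul(15, -117), Mul(Mul(Function('c')(-4, 5), x), -4)) = Mul(Mul(15, -117), Mul(Mul(0, 3), -4)) = Mul(-1755, Mul(0, -4)) = Mul(-1755, 0) = 0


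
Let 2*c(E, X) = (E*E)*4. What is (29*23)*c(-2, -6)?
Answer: 5336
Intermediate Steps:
c(E, X) = 2*E**2 (c(E, X) = ((E*E)*4)/2 = (E**2*4)/2 = (4*E**2)/2 = 2*E**2)
(29*23)*c(-2, -6) = (29*23)*(2*(-2)**2) = 667*(2*4) = 667*8 = 5336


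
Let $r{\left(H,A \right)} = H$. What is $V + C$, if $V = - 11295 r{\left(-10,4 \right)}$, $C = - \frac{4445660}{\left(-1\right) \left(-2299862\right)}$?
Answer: $\frac{129882483620}{1149931} \approx 1.1295 \cdot 10^{5}$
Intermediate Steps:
$C = - \frac{2222830}{1149931}$ ($C = - \frac{4445660}{2299862} = \left(-4445660\right) \frac{1}{2299862} = - \frac{2222830}{1149931} \approx -1.933$)
$V = 112950$ ($V = \left(-11295\right) \left(-10\right) = 112950$)
$V + C = 112950 - \frac{2222830}{1149931} = \frac{129882483620}{1149931}$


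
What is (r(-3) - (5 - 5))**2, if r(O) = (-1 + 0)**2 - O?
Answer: 16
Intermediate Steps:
r(O) = 1 - O (r(O) = (-1)**2 - O = 1 - O)
(r(-3) - (5 - 5))**2 = ((1 - 1*(-3)) - (5 - 5))**2 = ((1 + 3) - 1*0)**2 = (4 + 0)**2 = 4**2 = 16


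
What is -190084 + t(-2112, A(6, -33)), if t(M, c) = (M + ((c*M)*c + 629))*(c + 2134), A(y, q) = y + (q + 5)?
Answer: -2162225476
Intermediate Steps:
A(y, q) = 5 + q + y (A(y, q) = y + (5 + q) = 5 + q + y)
t(M, c) = (2134 + c)*(629 + M + M*c²) (t(M, c) = (M + ((M*c)*c + 629))*(2134 + c) = (M + (M*c² + 629))*(2134 + c) = (M + (629 + M*c²))*(2134 + c) = (629 + M + M*c²)*(2134 + c) = (2134 + c)*(629 + M + M*c²))
-190084 + t(-2112, A(6, -33)) = -190084 + (1342286 + 629*(5 - 33 + 6) + 2134*(-2112) - 2112*(5 - 33 + 6) - 2112*(5 - 33 + 6)³ + 2134*(-2112)*(5 - 33 + 6)²) = -190084 + (1342286 + 629*(-22) - 4507008 - 2112*(-22) - 2112*(-22)³ + 2134*(-2112)*(-22)²) = -190084 + (1342286 - 13838 - 4507008 + 46464 - 2112*(-10648) + 2134*(-2112)*484) = -190084 + (1342286 - 13838 - 4507008 + 46464 + 22488576 - 2181391872) = -190084 - 2162035392 = -2162225476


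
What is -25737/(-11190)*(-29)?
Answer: -667/10 ≈ -66.700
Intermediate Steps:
-25737/(-11190)*(-29) = -25737*(-1/11190)*(-29) = (23/10)*(-29) = -667/10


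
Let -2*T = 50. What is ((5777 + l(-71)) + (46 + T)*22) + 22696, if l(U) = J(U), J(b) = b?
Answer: 28864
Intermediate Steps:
l(U) = U
T = -25 (T = -1/2*50 = -25)
((5777 + l(-71)) + (46 + T)*22) + 22696 = ((5777 - 71) + (46 - 25)*22) + 22696 = (5706 + 21*22) + 22696 = (5706 + 462) + 22696 = 6168 + 22696 = 28864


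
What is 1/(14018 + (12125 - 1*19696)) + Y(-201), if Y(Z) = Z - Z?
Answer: 1/6447 ≈ 0.00015511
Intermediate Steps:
Y(Z) = 0
1/(14018 + (12125 - 1*19696)) + Y(-201) = 1/(14018 + (12125 - 1*19696)) + 0 = 1/(14018 + (12125 - 19696)) + 0 = 1/(14018 - 7571) + 0 = 1/6447 + 0 = 1/6447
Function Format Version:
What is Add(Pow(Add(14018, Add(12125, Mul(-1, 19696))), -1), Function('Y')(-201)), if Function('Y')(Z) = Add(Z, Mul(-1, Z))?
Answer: Rational(1, 6447) ≈ 0.00015511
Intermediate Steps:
Function('Y')(Z) = 0
Add(Pow(Add(14018, Add(12125, Mul(-1, 19696))), -1), Function('Y')(-201)) = Add(Pow(Add(14018, Add(12125, Mul(-1, 19696))), -1), 0) = Add(Pow(Add(14018, Add(12125, -19696)), -1), 0) = Add(Pow(Add(14018, -7571), -1), 0) = Add(Pow(6447, -1), 0) = Add(Rational(1, 6447), 0) = Rational(1, 6447)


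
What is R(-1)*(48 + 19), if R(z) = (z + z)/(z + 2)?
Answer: -134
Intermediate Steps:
R(z) = 2*z/(2 + z) (R(z) = (2*z)/(2 + z) = 2*z/(2 + z))
R(-1)*(48 + 19) = (2*(-1)/(2 - 1))*(48 + 19) = (2*(-1)/1)*67 = (2*(-1)*1)*67 = -2*67 = -134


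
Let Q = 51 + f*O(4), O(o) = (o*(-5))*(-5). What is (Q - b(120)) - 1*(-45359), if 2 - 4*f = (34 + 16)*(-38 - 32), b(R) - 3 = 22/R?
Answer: 7977409/60 ≈ 1.3296e+5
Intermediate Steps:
b(R) = 3 + 22/R
O(o) = 25*o (O(o) = -5*o*(-5) = 25*o)
f = 1751/2 (f = ½ - (34 + 16)*(-38 - 32)/4 = ½ - 25*(-70)/2 = ½ - ¼*(-3500) = ½ + 875 = 1751/2 ≈ 875.50)
Q = 87601 (Q = 51 + 1751*(25*4)/2 = 51 + (1751/2)*100 = 51 + 87550 = 87601)
(Q - b(120)) - 1*(-45359) = (87601 - (3 + 22/120)) - 1*(-45359) = (87601 - (3 + 22*(1/120))) + 45359 = (87601 - (3 + 11/60)) + 45359 = (87601 - 1*191/60) + 45359 = (87601 - 191/60) + 45359 = 5255869/60 + 45359 = 7977409/60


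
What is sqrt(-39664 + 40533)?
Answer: sqrt(869) ≈ 29.479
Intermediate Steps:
sqrt(-39664 + 40533) = sqrt(869)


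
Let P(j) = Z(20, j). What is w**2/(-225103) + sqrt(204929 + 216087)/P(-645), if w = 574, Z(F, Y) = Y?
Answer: -329476/225103 - 2*sqrt(105254)/645 ≈ -2.4697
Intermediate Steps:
P(j) = j
w**2/(-225103) + sqrt(204929 + 216087)/P(-645) = 574**2/(-225103) + sqrt(204929 + 216087)/(-645) = 329476*(-1/225103) + sqrt(421016)*(-1/645) = -329476/225103 + (2*sqrt(105254))*(-1/645) = -329476/225103 - 2*sqrt(105254)/645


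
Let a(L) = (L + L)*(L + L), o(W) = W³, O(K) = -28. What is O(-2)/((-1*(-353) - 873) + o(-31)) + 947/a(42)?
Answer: 28902085/213874416 ≈ 0.13514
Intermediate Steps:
a(L) = 4*L² (a(L) = (2*L)*(2*L) = 4*L²)
O(-2)/((-1*(-353) - 873) + o(-31)) + 947/a(42) = -28/((-1*(-353) - 873) + (-31)³) + 947/((4*42²)) = -28/((353 - 873) - 29791) + 947/((4*1764)) = -28/(-520 - 29791) + 947/7056 = -28/(-30311) + 947*(1/7056) = -28*(-1/30311) + 947/7056 = 28/30311 + 947/7056 = 28902085/213874416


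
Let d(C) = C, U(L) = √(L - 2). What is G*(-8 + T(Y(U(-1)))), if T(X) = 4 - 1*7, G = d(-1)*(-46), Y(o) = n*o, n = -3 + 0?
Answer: -506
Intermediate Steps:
U(L) = √(-2 + L)
n = -3
Y(o) = -3*o
G = 46 (G = -1*(-46) = 46)
T(X) = -3 (T(X) = 4 - 7 = -3)
G*(-8 + T(Y(U(-1)))) = 46*(-8 - 3) = 46*(-11) = -506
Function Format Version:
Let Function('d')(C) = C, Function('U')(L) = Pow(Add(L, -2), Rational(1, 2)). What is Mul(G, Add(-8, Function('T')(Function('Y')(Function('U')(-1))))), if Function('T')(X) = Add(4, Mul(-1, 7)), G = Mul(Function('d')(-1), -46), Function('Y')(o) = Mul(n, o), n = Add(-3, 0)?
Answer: -506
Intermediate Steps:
Function('U')(L) = Pow(Add(-2, L), Rational(1, 2))
n = -3
Function('Y')(o) = Mul(-3, o)
G = 46 (G = Mul(-1, -46) = 46)
Function('T')(X) = -3 (Function('T')(X) = Add(4, -7) = -3)
Mul(G, Add(-8, Function('T')(Function('Y')(Function('U')(-1))))) = Mul(46, Add(-8, -3)) = Mul(46, -11) = -506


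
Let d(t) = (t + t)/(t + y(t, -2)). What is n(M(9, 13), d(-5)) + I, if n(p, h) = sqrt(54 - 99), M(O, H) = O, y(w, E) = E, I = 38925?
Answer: 38925 + 3*I*sqrt(5) ≈ 38925.0 + 6.7082*I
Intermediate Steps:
d(t) = 2*t/(-2 + t) (d(t) = (t + t)/(t - 2) = (2*t)/(-2 + t) = 2*t/(-2 + t))
n(p, h) = 3*I*sqrt(5) (n(p, h) = sqrt(-45) = 3*I*sqrt(5))
n(M(9, 13), d(-5)) + I = 3*I*sqrt(5) + 38925 = 38925 + 3*I*sqrt(5)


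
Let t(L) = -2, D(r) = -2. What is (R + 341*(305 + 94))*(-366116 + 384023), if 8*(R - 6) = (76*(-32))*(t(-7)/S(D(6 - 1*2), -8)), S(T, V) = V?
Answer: 2435155023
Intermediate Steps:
R = -70 (R = 6 + ((76*(-32))*(-2/(-8)))/8 = 6 + (-(-4864)*(-1)/8)/8 = 6 + (-2432*¼)/8 = 6 + (⅛)*(-608) = 6 - 76 = -70)
(R + 341*(305 + 94))*(-366116 + 384023) = (-70 + 341*(305 + 94))*(-366116 + 384023) = (-70 + 341*399)*17907 = (-70 + 136059)*17907 = 135989*17907 = 2435155023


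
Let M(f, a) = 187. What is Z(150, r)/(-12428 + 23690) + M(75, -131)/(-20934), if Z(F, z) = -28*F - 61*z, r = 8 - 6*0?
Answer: -16707431/39293118 ≈ -0.42520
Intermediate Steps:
r = 8 (r = 8 + 0 = 8)
Z(F, z) = -61*z - 28*F
Z(150, r)/(-12428 + 23690) + M(75, -131)/(-20934) = (-61*8 - 28*150)/(-12428 + 23690) + 187/(-20934) = (-488 - 4200)/11262 + 187*(-1/20934) = -4688*1/11262 - 187/20934 = -2344/5631 - 187/20934 = -16707431/39293118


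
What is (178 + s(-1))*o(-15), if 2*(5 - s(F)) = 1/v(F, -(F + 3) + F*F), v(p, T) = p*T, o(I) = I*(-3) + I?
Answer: 5475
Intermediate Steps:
o(I) = -2*I (o(I) = -3*I + I = -2*I)
v(p, T) = T*p
s(F) = 5 - 1/(2*F*(-3 + F² - F)) (s(F) = 5 - 1/(F*(-(F + 3) + F*F))/2 = 5 - 1/(F*(-(3 + F) + F²))/2 = 5 - 1/(F*((-3 - F) + F²))/2 = 5 - 1/(F*(-3 + F² - F))/2 = 5 - 1/(2*F*(-3 + F² - F)))
(178 + s(-1))*o(-15) = (178 + (5 + (½)/(-1*(3 - 1 - 1*(-1)²))))*(-2*(-15)) = (178 + (5 + (½)*(-1)/(3 - 1 - 1*1)))*30 = (178 + (5 + (½)*(-1)/(3 - 1 - 1)))*30 = (178 + (5 + (½)*(-1)/1))*30 = (178 + (5 + (½)*(-1)*1))*30 = (178 + (5 - ½))*30 = (178 + 9/2)*30 = (365/2)*30 = 5475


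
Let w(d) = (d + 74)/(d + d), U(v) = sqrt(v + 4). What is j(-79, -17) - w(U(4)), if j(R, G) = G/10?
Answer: -11/5 - 37*sqrt(2)/4 ≈ -15.281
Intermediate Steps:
U(v) = sqrt(4 + v)
w(d) = (74 + d)/(2*d) (w(d) = (74 + d)/((2*d)) = (74 + d)*(1/(2*d)) = (74 + d)/(2*d))
j(R, G) = G/10 (j(R, G) = G*(1/10) = G/10)
j(-79, -17) - w(U(4)) = (1/10)*(-17) - (74 + sqrt(4 + 4))/(2*(sqrt(4 + 4))) = -17/10 - (74 + sqrt(8))/(2*(sqrt(8))) = -17/10 - (74 + 2*sqrt(2))/(2*(2*sqrt(2))) = -17/10 - sqrt(2)/4*(74 + 2*sqrt(2))/2 = -17/10 - sqrt(2)*(74 + 2*sqrt(2))/8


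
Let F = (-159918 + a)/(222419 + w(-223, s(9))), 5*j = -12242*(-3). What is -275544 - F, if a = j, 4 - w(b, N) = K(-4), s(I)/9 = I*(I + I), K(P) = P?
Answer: -306441363576/1112135 ≈ -2.7554e+5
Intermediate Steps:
s(I) = 18*I**2 (s(I) = 9*(I*(I + I)) = 9*(I*(2*I)) = 9*(2*I**2) = 18*I**2)
w(b, N) = 8 (w(b, N) = 4 - 1*(-4) = 4 + 4 = 8)
j = 36726/5 (j = (-12242*(-3))/5 = (1/5)*36726 = 36726/5 ≈ 7345.2)
a = 36726/5 ≈ 7345.2
F = -762864/1112135 (F = (-159918 + 36726/5)/(222419 + 8) = -762864/5/222427 = -762864/5*1/222427 = -762864/1112135 ≈ -0.68595)
-275544 - F = -275544 - 1*(-762864/1112135) = -275544 + 762864/1112135 = -306441363576/1112135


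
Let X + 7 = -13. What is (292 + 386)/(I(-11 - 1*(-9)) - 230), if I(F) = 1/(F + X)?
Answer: -4972/1687 ≈ -2.9472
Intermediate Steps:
X = -20 (X = -7 - 13 = -20)
I(F) = 1/(-20 + F) (I(F) = 1/(F - 20) = 1/(-20 + F))
(292 + 386)/(I(-11 - 1*(-9)) - 230) = (292 + 386)/(1/(-20 + (-11 - 1*(-9))) - 230) = 678/(1/(-20 + (-11 + 9)) - 230) = 678/(1/(-20 - 2) - 230) = 678/(1/(-22) - 230) = 678/(-1/22 - 230) = 678/(-5061/22) = 678*(-22/5061) = -4972/1687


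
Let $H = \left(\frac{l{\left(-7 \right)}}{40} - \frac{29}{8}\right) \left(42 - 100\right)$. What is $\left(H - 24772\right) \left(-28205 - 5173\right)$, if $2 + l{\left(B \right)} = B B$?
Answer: $\frac{4110484011}{5} \approx 8.221 \cdot 10^{8}$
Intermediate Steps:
$l{\left(B \right)} = -2 + B^{2}$ ($l{\left(B \right)} = -2 + B B = -2 + B^{2}$)
$H = \frac{1421}{10}$ ($H = \left(\frac{-2 + \left(-7\right)^{2}}{40} - \frac{29}{8}\right) \left(42 - 100\right) = \left(\left(-2 + 49\right) \frac{1}{40} - \frac{29}{8}\right) \left(-58\right) = \left(47 \cdot \frac{1}{40} - \frac{29}{8}\right) \left(-58\right) = \left(\frac{47}{40} - \frac{29}{8}\right) \left(-58\right) = \left(- \frac{49}{20}\right) \left(-58\right) = \frac{1421}{10} \approx 142.1$)
$\left(H - 24772\right) \left(-28205 - 5173\right) = \left(\frac{1421}{10} - 24772\right) \left(-28205 - 5173\right) = \left(- \frac{246299}{10}\right) \left(-33378\right) = \frac{4110484011}{5}$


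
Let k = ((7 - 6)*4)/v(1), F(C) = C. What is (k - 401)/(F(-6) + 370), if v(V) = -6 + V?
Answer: -287/260 ≈ -1.1038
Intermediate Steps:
k = -⅘ (k = ((7 - 6)*4)/(-6 + 1) = (1*4)/(-5) = 4*(-⅕) = -⅘ ≈ -0.80000)
(k - 401)/(F(-6) + 370) = (-⅘ - 401)/(-6 + 370) = -2009/5/364 = -2009/5*1/364 = -287/260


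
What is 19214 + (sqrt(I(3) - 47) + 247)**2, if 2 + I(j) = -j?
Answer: 80171 + 988*I*sqrt(13) ≈ 80171.0 + 3562.3*I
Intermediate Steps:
I(j) = -2 - j
19214 + (sqrt(I(3) - 47) + 247)**2 = 19214 + (sqrt((-2 - 1*3) - 47) + 247)**2 = 19214 + (sqrt((-2 - 3) - 47) + 247)**2 = 19214 + (sqrt(-5 - 47) + 247)**2 = 19214 + (sqrt(-52) + 247)**2 = 19214 + (2*I*sqrt(13) + 247)**2 = 19214 + (247 + 2*I*sqrt(13))**2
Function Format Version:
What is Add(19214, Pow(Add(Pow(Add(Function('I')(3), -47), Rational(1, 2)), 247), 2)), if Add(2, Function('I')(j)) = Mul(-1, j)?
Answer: Add(80171, Mul(988, I, Pow(13, Rational(1, 2)))) ≈ Add(80171., Mul(3562.3, I))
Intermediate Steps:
Function('I')(j) = Add(-2, Mul(-1, j))
Add(19214, Pow(Add(Pow(Add(Function('I')(3), -47), Rational(1, 2)), 247), 2)) = Add(19214, Pow(Add(Pow(Add(Add(-2, Mul(-1, 3)), -47), Rational(1, 2)), 247), 2)) = Add(19214, Pow(Add(Pow(Add(Add(-2, -3), -47), Rational(1, 2)), 247), 2)) = Add(19214, Pow(Add(Pow(Add(-5, -47), Rational(1, 2)), 247), 2)) = Add(19214, Pow(Add(Pow(-52, Rational(1, 2)), 247), 2)) = Add(19214, Pow(Add(Mul(2, I, Pow(13, Rational(1, 2))), 247), 2)) = Add(19214, Pow(Add(247, Mul(2, I, Pow(13, Rational(1, 2)))), 2))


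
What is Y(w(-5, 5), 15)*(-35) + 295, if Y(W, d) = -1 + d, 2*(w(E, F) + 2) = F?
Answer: -195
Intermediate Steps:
w(E, F) = -2 + F/2
Y(w(-5, 5), 15)*(-35) + 295 = (-1 + 15)*(-35) + 295 = 14*(-35) + 295 = -490 + 295 = -195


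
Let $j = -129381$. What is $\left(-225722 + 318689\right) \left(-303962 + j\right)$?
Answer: $-40286598681$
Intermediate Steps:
$\left(-225722 + 318689\right) \left(-303962 + j\right) = \left(-225722 + 318689\right) \left(-303962 - 129381\right) = 92967 \left(-433343\right) = -40286598681$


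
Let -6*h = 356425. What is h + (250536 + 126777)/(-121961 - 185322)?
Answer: -109525607153/1843698 ≈ -59405.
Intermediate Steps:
h = -356425/6 (h = -⅙*356425 = -356425/6 ≈ -59404.)
h + (250536 + 126777)/(-121961 - 185322) = -356425/6 + (250536 + 126777)/(-121961 - 185322) = -356425/6 + 377313/(-307283) = -356425/6 + 377313*(-1/307283) = -356425/6 - 377313/307283 = -109525607153/1843698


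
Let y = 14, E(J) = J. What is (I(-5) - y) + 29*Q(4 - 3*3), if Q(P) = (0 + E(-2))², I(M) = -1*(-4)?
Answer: 106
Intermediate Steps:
I(M) = 4
Q(P) = 4 (Q(P) = (0 - 2)² = (-2)² = 4)
(I(-5) - y) + 29*Q(4 - 3*3) = (4 - 1*14) + 29*4 = (4 - 14) + 116 = -10 + 116 = 106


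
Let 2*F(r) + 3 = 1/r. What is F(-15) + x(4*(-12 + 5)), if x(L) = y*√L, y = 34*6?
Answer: -23/15 + 408*I*√7 ≈ -1.5333 + 1079.5*I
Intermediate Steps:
y = 204
F(r) = -3/2 + 1/(2*r)
x(L) = 204*√L
F(-15) + x(4*(-12 + 5)) = (½)*(1 - 3*(-15))/(-15) + 204*√(4*(-12 + 5)) = (½)*(-1/15)*(1 + 45) + 204*√(4*(-7)) = (½)*(-1/15)*46 + 204*√(-28) = -23/15 + 204*(2*I*√7) = -23/15 + 408*I*√7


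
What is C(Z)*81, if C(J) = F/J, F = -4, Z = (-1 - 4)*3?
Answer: 108/5 ≈ 21.600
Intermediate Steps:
Z = -15 (Z = -5*3 = -15)
C(J) = -4/J
C(Z)*81 = -4/(-15)*81 = -4*(-1/15)*81 = (4/15)*81 = 108/5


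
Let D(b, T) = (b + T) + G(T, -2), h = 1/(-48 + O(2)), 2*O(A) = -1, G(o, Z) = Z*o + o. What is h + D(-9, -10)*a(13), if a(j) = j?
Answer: -11351/97 ≈ -117.02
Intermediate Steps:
G(o, Z) = o + Z*o
O(A) = -½ (O(A) = (½)*(-1) = -½)
h = -2/97 (h = 1/(-48 - ½) = 1/(-97/2) = -2/97 ≈ -0.020619)
D(b, T) = b (D(b, T) = (b + T) + T*(1 - 2) = (T + b) + T*(-1) = (T + b) - T = b)
h + D(-9, -10)*a(13) = -2/97 - 9*13 = -2/97 - 117 = -11351/97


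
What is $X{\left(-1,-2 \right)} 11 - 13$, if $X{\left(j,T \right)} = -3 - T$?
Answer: $-24$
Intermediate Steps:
$X{\left(-1,-2 \right)} 11 - 13 = \left(-3 - -2\right) 11 - 13 = \left(-3 + 2\right) 11 - 13 = \left(-1\right) 11 - 13 = -11 - 13 = -24$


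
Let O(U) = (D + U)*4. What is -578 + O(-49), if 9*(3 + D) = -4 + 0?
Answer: -7090/9 ≈ -787.78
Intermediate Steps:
D = -31/9 (D = -3 + (-4 + 0)/9 = -3 + (⅑)*(-4) = -3 - 4/9 = -31/9 ≈ -3.4444)
O(U) = -124/9 + 4*U (O(U) = (-31/9 + U)*4 = -124/9 + 4*U)
-578 + O(-49) = -578 + (-124/9 + 4*(-49)) = -578 + (-124/9 - 196) = -578 - 1888/9 = -7090/9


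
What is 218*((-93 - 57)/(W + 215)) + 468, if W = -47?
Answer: 3827/14 ≈ 273.36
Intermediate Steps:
218*((-93 - 57)/(W + 215)) + 468 = 218*((-93 - 57)/(-47 + 215)) + 468 = 218*(-150/168) + 468 = 218*(-150*1/168) + 468 = 218*(-25/28) + 468 = -2725/14 + 468 = 3827/14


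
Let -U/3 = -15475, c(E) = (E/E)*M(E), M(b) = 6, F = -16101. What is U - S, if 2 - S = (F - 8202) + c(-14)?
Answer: 22126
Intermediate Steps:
c(E) = 6 (c(E) = (E/E)*6 = 1*6 = 6)
U = 46425 (U = -3*(-15475) = 46425)
S = 24299 (S = 2 - ((-16101 - 8202) + 6) = 2 - (-24303 + 6) = 2 - 1*(-24297) = 2 + 24297 = 24299)
U - S = 46425 - 1*24299 = 46425 - 24299 = 22126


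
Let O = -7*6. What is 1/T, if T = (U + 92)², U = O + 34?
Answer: 1/7056 ≈ 0.00014172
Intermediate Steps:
O = -42
U = -8 (U = -42 + 34 = -8)
T = 7056 (T = (-8 + 92)² = 84² = 7056)
1/T = 1/7056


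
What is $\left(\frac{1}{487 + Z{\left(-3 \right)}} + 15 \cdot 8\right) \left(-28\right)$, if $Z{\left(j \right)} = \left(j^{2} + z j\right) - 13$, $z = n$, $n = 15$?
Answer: $- \frac{735854}{219} \approx -3360.1$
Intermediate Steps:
$z = 15$
$Z{\left(j \right)} = -13 + j^{2} + 15 j$ ($Z{\left(j \right)} = \left(j^{2} + 15 j\right) - 13 = -13 + j^{2} + 15 j$)
$\left(\frac{1}{487 + Z{\left(-3 \right)}} + 15 \cdot 8\right) \left(-28\right) = \left(\frac{1}{487 + \left(-13 + \left(-3\right)^{2} + 15 \left(-3\right)\right)} + 15 \cdot 8\right) \left(-28\right) = \left(\frac{1}{487 - 49} + 120\right) \left(-28\right) = \left(\frac{1}{438} + 120\right) \left(-28\right) = \frac{52561}{438} \left(-28\right) = - \frac{735854}{219}$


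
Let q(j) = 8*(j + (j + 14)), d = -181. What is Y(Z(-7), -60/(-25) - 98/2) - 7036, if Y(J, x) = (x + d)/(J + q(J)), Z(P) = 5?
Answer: -6931598/985 ≈ -7037.2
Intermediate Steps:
q(j) = 112 + 16*j (q(j) = 8*(j + (14 + j)) = 8*(14 + 2*j) = 112 + 16*j)
Y(J, x) = (-181 + x)/(112 + 17*J) (Y(J, x) = (x - 181)/(J + (112 + 16*J)) = (-181 + x)/(112 + 17*J))
Y(Z(-7), -60/(-25) - 98/2) - 7036 = (-181 + (-60/(-25) - 98/2))/(112 + 17*5) - 7036 = (-181 + (-60*(-1/25) - 98*1/2))/(112 + 85) - 7036 = (-181 + (12/5 - 49))/197 - 7036 = (-181 - 233/5)/197 - 7036 = (1/197)*(-1138/5) - 7036 = -1138/985 - 7036 = -6931598/985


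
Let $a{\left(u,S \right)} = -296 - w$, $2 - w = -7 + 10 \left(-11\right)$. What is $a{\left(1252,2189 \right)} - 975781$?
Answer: $-976196$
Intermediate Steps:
$w = 119$ ($w = 2 - \left(-7 + 10 \left(-11\right)\right) = 2 - \left(-7 - 110\right) = 2 - -117 = 2 + 117 = 119$)
$a{\left(u,S \right)} = -415$ ($a{\left(u,S \right)} = -296 - 119 = -415$)
$a{\left(1252,2189 \right)} - 975781 = -415 - 975781 = -976196$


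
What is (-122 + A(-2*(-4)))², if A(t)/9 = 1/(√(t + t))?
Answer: 229441/16 ≈ 14340.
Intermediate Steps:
A(t) = 9*√2/(2*√t) (A(t) = 9/(√(t + t)) = 9/(√(2*t)) = 9/((√2*√t)) = 9*(√2/(2*√t)) = 9*√2/(2*√t))
(-122 + A(-2*(-4)))² = (-122 + 9*√2/(2*√(-2*(-4))))² = (-122 + 9*√2/(2*√8))² = (-122 + 9*√2*(√2/4)/2)² = (-122 + 9/4)² = (-479/4)² = 229441/16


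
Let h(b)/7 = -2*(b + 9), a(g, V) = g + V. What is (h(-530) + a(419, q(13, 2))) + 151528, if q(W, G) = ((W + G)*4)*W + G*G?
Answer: 160025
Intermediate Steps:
q(W, G) = G² + W*(4*G + 4*W) (q(W, G) = ((G + W)*4)*W + G² = (4*G + 4*W)*W + G² = W*(4*G + 4*W) + G² = G² + W*(4*G + 4*W))
a(g, V) = V + g
h(b) = -126 - 14*b (h(b) = 7*(-2*(b + 9)) = 7*(-2*(9 + b)) = 7*(-18 - 2*b) = -126 - 14*b)
(h(-530) + a(419, q(13, 2))) + 151528 = ((-126 - 14*(-530)) + ((2² + 4*13² + 4*2*13) + 419)) + 151528 = ((-126 + 7420) + ((4 + 4*169 + 104) + 419)) + 151528 = (7294 + ((4 + 676 + 104) + 419)) + 151528 = (7294 + (784 + 419)) + 151528 = (7294 + 1203) + 151528 = 8497 + 151528 = 160025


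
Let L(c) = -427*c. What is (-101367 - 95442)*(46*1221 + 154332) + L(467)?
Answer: -41428100291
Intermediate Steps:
(-101367 - 95442)*(46*1221 + 154332) + L(467) = (-101367 - 95442)*(46*1221 + 154332) - 427*467 = -196809*(56166 + 154332) - 199409 = -196809*210498 - 199409 = -41427900882 - 199409 = -41428100291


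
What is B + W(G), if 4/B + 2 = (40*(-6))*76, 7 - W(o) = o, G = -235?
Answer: 2207280/9121 ≈ 242.00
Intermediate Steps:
W(o) = 7 - o
B = -2/9121 (B = 4/(-2 + (40*(-6))*76) = 4/(-2 - 240*76) = 4/(-2 - 18240) = 4/(-18242) = 4*(-1/18242) = -2/9121 ≈ -0.00021927)
B + W(G) = -2/9121 + (7 - 1*(-235)) = -2/9121 + (7 + 235) = -2/9121 + 242 = 2207280/9121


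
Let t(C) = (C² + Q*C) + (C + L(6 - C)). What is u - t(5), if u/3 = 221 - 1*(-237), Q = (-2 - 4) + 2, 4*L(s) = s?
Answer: 5455/4 ≈ 1363.8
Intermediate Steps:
L(s) = s/4
Q = -4 (Q = -6 + 2 = -4)
u = 1374 (u = 3*(221 - 1*(-237)) = 3*(221 + 237) = 3*458 = 1374)
t(C) = 3/2 + C² - 13*C/4 (t(C) = (C² - 4*C) + (C + (6 - C)/4) = (C² - 4*C) + (C + (3/2 - C/4)) = (C² - 4*C) + (3/2 + 3*C/4) = 3/2 + C² - 13*C/4)
u - t(5) = 1374 - (3/2 + 5² - 13/4*5) = 1374 - (3/2 + 25 - 65/4) = 1374 - 1*41/4 = 1374 - 41/4 = 5455/4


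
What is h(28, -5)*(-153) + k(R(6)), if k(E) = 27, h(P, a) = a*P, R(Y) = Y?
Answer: 21447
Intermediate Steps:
h(P, a) = P*a
h(28, -5)*(-153) + k(R(6)) = (28*(-5))*(-153) + 27 = -140*(-153) + 27 = 21420 + 27 = 21447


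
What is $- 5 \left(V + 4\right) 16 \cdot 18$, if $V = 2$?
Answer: $-8640$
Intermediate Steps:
$- 5 \left(V + 4\right) 16 \cdot 18 = - 5 \left(2 + 4\right) 16 \cdot 18 = \left(-5\right) 6 \cdot 16 \cdot 18 = \left(-30\right) 16 \cdot 18 = \left(-480\right) 18 = -8640$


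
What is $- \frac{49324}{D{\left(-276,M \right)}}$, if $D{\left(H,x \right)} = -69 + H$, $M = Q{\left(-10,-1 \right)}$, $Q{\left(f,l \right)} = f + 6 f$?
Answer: $\frac{49324}{345} \approx 142.97$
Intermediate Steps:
$Q{\left(f,l \right)} = 7 f$
$M = -70$ ($M = 7 \left(-10\right) = -70$)
$- \frac{49324}{D{\left(-276,M \right)}} = - \frac{49324}{-69 - 276} = - \frac{49324}{-345} = \left(-49324\right) \left(- \frac{1}{345}\right) = \frac{49324}{345}$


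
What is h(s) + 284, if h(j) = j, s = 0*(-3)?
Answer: 284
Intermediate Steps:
s = 0
h(s) + 284 = 0 + 284 = 284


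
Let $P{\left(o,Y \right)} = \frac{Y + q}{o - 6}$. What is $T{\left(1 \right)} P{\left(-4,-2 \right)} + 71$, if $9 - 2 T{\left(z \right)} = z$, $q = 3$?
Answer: $\frac{353}{5} \approx 70.6$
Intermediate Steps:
$T{\left(z \right)} = \frac{9}{2} - \frac{z}{2}$
$P{\left(o,Y \right)} = \frac{3 + Y}{-6 + o}$ ($P{\left(o,Y \right)} = \frac{Y + 3}{o - 6} = \frac{3 + Y}{-6 + o}$)
$T{\left(1 \right)} P{\left(-4,-2 \right)} + 71 = \left(\frac{9}{2} - \frac{1}{2}\right) \frac{3 - 2}{-6 - 4} + 71 = \left(\frac{9}{2} - \frac{1}{2}\right) \frac{1}{-10} \cdot 1 + 71 = 4 \left(\left(- \frac{1}{10}\right) 1\right) + 71 = 4 \left(- \frac{1}{10}\right) + 71 = - \frac{2}{5} + 71 = \frac{353}{5}$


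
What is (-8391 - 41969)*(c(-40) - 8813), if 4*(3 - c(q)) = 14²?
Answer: 446139240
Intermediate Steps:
c(q) = -46 (c(q) = 3 - ¼*14² = 3 - ¼*196 = 3 - 49 = -46)
(-8391 - 41969)*(c(-40) - 8813) = (-8391 - 41969)*(-46 - 8813) = -50360*(-8859) = 446139240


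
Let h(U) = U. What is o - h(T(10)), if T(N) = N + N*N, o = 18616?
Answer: 18506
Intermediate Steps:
T(N) = N + N²
o - h(T(10)) = 18616 - 10*(1 + 10) = 18616 - 10*11 = 18616 - 1*110 = 18616 - 110 = 18506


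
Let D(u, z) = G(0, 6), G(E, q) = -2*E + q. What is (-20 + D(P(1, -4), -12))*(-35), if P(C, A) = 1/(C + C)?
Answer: 490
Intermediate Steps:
P(C, A) = 1/(2*C)
G(E, q) = q - 2*E
D(u, z) = 6 (D(u, z) = 6 - 2*0 = 6 + 0 = 6)
(-20 + D(P(1, -4), -12))*(-35) = (-20 + 6)*(-35) = -14*(-35) = 490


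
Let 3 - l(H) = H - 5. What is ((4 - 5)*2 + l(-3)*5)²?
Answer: 2809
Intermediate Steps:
l(H) = 8 - H (l(H) = 3 - (H - 5) = 3 - (-5 + H) = 3 + (5 - H) = 8 - H)
((4 - 5)*2 + l(-3)*5)² = ((4 - 5)*2 + (8 - 1*(-3))*5)² = (-1*2 + (8 + 3)*5)² = (-2 + 11*5)² = (-2 + 55)² = 53² = 2809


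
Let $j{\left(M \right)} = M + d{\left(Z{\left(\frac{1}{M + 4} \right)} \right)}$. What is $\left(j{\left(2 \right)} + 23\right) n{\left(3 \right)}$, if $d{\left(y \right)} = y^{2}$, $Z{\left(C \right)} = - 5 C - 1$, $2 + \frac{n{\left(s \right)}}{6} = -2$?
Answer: $- \frac{2042}{3} \approx -680.67$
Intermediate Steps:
$n{\left(s \right)} = -24$ ($n{\left(s \right)} = -12 + 6 \left(-2\right) = -12 - 12 = -24$)
$Z{\left(C \right)} = -1 - 5 C$
$j{\left(M \right)} = M + \left(-1 - \frac{5}{4 + M}\right)^{2}$ ($j{\left(M \right)} = M + \left(-1 - \frac{5}{M + 4}\right)^{2} = M + \left(-1 - \frac{5}{4 + M}\right)^{2}$)
$\left(j{\left(2 \right)} + 23\right) n{\left(3 \right)} = \left(\left(2 + \frac{\left(9 + 2\right)^{2}}{\left(4 + 2\right)^{2}}\right) + 23\right) \left(-24\right) = \left(\left(2 + \frac{11^{2}}{36}\right) + 23\right) \left(-24\right) = \left(\left(2 + \frac{1}{36} \cdot 121\right) + 23\right) \left(-24\right) = \left(\left(2 + \frac{121}{36}\right) + 23\right) \left(-24\right) = \left(\frac{193}{36} + 23\right) \left(-24\right) = \frac{1021}{36} \left(-24\right) = - \frac{2042}{3}$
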